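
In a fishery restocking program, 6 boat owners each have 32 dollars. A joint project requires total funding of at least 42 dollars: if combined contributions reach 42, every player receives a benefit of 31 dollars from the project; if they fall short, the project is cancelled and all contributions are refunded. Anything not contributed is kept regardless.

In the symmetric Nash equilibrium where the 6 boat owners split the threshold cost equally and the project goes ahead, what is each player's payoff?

Equal share of the threshold: 42/6 = 7.
At this profile no one gains by cutting their contribution: any cut drops the total below 42, the project is cancelled, contributions are refunded, and the deviator ends with 32, which is less than 32 − 7 + 31 = 56. Contributing more than 7 just wastes the excess. So contributing exactly 7 is a best response.
Each player's payoff: 32 − 7 + 31 = 56.

56 dollars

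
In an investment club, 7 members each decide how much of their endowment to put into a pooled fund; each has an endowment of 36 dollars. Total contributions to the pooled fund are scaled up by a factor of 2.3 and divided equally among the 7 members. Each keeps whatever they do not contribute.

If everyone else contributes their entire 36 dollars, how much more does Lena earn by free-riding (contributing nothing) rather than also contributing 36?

24.17 dollars

Switching from a contribution of 36 to 0 lets Lena keep an extra 36 dollars, but lowers the pooled fund by 36, which costs Lena their own share of that drop: 2.3/7 × 36 = 11.83.
Net gain = 36 − 11.83 = 24.17. The private return per contributed unit (0.3286) is below 1, so free-riding is indeed the best response regardless of what the others do.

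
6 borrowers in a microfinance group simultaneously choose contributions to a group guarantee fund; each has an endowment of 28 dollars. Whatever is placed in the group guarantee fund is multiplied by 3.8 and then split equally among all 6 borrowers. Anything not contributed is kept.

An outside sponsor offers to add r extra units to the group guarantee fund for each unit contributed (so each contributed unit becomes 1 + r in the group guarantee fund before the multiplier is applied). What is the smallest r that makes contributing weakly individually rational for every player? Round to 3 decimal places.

0.579

With matching at rate r, one contributed unit becomes (1 + r) in the group guarantee fund and returns 3.8 × (1 + r) / 6 to the contributor.
Setting this equal to 1: 1 + r = 6/3.8 = 1.5789.
So the minimum matching rate is r = 1.5789 − 1 = 0.579.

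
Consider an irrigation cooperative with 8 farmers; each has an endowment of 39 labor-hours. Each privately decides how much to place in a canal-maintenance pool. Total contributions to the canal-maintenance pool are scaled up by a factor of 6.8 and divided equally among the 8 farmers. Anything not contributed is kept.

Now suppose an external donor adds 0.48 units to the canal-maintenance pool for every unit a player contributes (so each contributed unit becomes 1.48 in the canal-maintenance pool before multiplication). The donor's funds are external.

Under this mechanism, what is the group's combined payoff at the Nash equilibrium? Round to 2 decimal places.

3139.97 labor-hours

Under the mechanism each unit contributed yields 6.8 × 1.48 / 8 = 1.2580 back to its contributor per unit of net cost, which exceeds 1, making full contribution the dominant choice for everyone.
At the Nash equilibrium everyone contributes 39. Group total payoff = 6.8 × 1.48 × 312 = 3139.97.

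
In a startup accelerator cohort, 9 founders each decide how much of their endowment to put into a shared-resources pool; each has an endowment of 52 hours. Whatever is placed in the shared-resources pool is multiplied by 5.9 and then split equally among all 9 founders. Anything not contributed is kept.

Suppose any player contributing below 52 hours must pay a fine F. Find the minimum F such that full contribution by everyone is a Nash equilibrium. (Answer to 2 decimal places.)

17.91 hours

Given the others contribute fully, the best deviation is to contribute 0 (any partial contribution still incurs the fine and gives up units whose private return 0.6556 is below 1).
Deviating from 52 to 0 saves 52 hours but forfeits the deviator's share of the drop in the shared-resources pool: 5.9/9 × 52 = 34.09.
So the deviation gain is 52 − 34.09 = 17.91, and the fine must be at least 17.91 hours to wipe it out.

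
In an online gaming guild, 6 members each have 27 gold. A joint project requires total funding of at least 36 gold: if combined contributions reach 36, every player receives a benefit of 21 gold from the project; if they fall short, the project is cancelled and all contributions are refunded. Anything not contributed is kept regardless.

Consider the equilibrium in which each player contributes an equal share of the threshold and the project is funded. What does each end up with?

Equal share of the threshold: 36/6 = 6.
At this profile no one gains by cutting their contribution: any cut drops the total below 36, the project is cancelled, contributions are refunded, and the deviator ends with 27, which is less than 27 − 6 + 21 = 42. Contributing more than 6 just wastes the excess. So contributing exactly 6 is a best response.
Each player's payoff: 27 − 6 + 21 = 42.

42 gold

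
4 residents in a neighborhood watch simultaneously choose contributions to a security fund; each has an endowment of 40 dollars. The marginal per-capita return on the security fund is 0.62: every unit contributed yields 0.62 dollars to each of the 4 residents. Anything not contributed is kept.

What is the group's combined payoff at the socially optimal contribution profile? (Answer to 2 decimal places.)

Each contributed unit returns 2.480 to the group as a whole (0.62 to each of 4 players), which exceeds 1, so the social optimum is full contribution: group total = 2.480 × 160 = 396.80.

396.80 dollars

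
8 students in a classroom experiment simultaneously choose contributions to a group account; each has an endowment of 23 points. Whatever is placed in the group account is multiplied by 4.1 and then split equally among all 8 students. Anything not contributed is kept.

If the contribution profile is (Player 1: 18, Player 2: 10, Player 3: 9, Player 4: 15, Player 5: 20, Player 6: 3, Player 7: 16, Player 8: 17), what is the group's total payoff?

Total contributed: 18 + 10 + 9 + 15 + 20 + 3 + 16 + 17 = 108; total kept: 8 × 23 − 108 = 76.
The group account pays out 4.1 × 108 = 442.80 in aggregate.
Group total = 76 + 442.80 = 518.80.

518.80 points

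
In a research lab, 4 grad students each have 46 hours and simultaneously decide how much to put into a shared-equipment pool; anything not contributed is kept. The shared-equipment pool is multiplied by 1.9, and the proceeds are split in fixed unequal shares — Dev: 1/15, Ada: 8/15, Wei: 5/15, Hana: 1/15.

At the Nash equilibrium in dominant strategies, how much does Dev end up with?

Player j's private return per contributed unit is 1.9 × (j's share). Contributing is weakly dominant for j when that share is at least 1/1.9 = 0.5263, and contributing 0 is dominant otherwise.
Only Ada (8/15) clears that bar, contributing 46; the remaining 3 contribute 0. Total contributed: 46.
Dev keeps 46 and receives 1.9 × 46 × 1/15 = 5.83 from the shared-equipment pool, for a payoff of 51.83.

51.83 hours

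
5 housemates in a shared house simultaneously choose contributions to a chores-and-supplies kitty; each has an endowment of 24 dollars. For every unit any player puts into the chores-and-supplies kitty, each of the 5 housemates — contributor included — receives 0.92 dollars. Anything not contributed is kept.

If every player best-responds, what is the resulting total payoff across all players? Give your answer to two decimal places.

The private return per contributed unit is 0.92 < 1, so contributing 0 is dominant for every player. At the Nash equilibrium everyone keeps their 24, and the group total is 5 × 24 = 120.

120.00 dollars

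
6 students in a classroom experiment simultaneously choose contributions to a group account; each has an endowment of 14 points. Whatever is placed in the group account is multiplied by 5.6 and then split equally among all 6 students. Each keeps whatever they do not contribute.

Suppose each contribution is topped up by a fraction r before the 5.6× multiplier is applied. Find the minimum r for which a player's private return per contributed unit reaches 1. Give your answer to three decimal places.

0.071

With matching at rate r, one contributed unit becomes (1 + r) in the group account and returns 5.6 × (1 + r) / 6 to the contributor.
Setting this equal to 1: 1 + r = 6/5.6 = 1.0714.
So the minimum matching rate is r = 1.0714 − 1 = 0.071.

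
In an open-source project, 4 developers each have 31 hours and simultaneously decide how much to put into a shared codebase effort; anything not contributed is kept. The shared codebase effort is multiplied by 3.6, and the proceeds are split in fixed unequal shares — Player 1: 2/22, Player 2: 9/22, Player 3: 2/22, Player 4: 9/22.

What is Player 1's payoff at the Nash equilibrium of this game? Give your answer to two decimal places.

Each unit j contributes comes back to j as 3.6 × (j's share), so j prefers to contribute only if that share exceeds 1/3.6 = 0.2778; otherwise keeping the unit dominates.
Player 2 and Player 4 clear that bar, contributing 31 each; the remaining 2 contribute 0. Total contributed: 62.
Player 1 keeps 31 and receives 3.6 × 62 × 2/22 = 20.29 from the shared codebase effort, for a payoff of 51.29.

51.29 hours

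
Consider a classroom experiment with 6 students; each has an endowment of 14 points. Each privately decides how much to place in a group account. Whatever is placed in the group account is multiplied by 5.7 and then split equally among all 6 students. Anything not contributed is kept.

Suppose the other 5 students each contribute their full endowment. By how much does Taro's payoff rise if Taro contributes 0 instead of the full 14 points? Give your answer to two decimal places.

0.70 points

Switching from a contribution of 14 to 0 lets Taro keep an extra 14 points, but lowers the group account by 14, which costs Taro their own share of that drop: 5.7/6 × 14 = 13.30.
Net gain = 14 − 13.30 = 0.70. The private return per contributed unit (0.9500) is below 1, so free-riding is indeed the best response regardless of what the others do.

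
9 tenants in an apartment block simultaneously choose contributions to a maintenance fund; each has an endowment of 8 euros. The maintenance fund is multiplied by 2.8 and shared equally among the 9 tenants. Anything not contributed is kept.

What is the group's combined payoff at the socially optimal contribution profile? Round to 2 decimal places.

201.60 euros

Each contributed unit returns 2.800 to the group as a whole (0.3111 to each of 9 players), which exceeds 1, so the social optimum is full contribution: group total = 2.800 × 72 = 201.60.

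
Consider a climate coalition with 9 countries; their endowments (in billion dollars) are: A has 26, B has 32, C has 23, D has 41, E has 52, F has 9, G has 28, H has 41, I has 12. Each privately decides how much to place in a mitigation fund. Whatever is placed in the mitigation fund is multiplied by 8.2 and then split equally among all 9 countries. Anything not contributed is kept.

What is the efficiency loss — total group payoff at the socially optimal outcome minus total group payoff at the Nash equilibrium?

The private return per contributed unit is 8.2/9 = 0.9111 < 1 for every player regardless of endowment, so the Nash equilibrium is zero contribution and the group total is Σ E_j = 26 + 32 + 23 + 41 + 52 + 9 + 28 + 41 + 12 = 264.
Each contributed unit returns 8.200 to the group, so the social optimum is full contribution by everyone: group total = 8.200 × 264 = 2164.80.
Efficiency loss = (8.200 − 1) × 264 = 1900.80.

1900.80 billion dollars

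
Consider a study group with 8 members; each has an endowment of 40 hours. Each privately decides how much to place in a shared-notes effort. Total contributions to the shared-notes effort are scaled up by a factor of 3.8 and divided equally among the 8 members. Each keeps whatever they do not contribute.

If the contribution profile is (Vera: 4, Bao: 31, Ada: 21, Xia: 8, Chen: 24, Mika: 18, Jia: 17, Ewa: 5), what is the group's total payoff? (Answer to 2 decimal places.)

678.40 hours

Total contributed: 4 + 31 + 21 + 8 + 24 + 18 + 17 + 5 = 128; total kept: 8 × 40 − 128 = 192.
The shared-notes effort pays out 3.8 × 128 = 486.40 in aggregate.
Group total = 192 + 486.40 = 678.40.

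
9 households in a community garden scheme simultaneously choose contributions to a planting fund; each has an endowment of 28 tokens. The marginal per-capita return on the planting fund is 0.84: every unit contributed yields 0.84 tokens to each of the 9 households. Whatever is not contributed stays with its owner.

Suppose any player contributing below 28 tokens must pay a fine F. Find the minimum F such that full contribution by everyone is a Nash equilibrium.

4.48 tokens

Given the others contribute fully, the best deviation is to contribute 0 (any partial contribution still incurs the fine and gives up units whose private return 0.84 is below 1).
Deviating from 28 to 0 saves 28 tokens but forfeits the deviator's share of the drop in the planting fund: 0.84 × 28 = 23.52.
So the deviation gain is 28 − 23.52 = 4.48, and the fine must be at least 4.48 tokens to wipe it out.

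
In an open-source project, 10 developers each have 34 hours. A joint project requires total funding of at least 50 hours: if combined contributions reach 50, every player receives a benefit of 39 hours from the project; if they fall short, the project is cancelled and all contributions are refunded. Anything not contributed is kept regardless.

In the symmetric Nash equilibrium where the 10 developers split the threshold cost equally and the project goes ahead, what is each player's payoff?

68 hours

Equal share of the threshold: 50/10 = 5.
At this profile no one gains by cutting their contribution: any cut drops the total below 50, the project is cancelled, contributions are refunded, and the deviator ends with 34, which is less than 34 − 5 + 39 = 68. Contributing more than 5 just wastes the excess. So contributing exactly 5 is a best response.
Each player's payoff: 34 − 5 + 39 = 68.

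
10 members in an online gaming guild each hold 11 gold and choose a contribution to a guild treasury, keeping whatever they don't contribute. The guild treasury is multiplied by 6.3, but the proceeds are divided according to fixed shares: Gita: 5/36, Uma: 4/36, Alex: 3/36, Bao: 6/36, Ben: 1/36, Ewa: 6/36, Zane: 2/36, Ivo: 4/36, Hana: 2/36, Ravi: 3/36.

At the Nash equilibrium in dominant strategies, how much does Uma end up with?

Player j's private return per contributed unit is 6.3 × (j's share). Contributing is weakly dominant for j when that share is at least 1/6.3 = 0.1587, and contributing 0 is dominant otherwise.
The shares above 0.1587 belong to Bao and Ewa, contributing 11 each; the remaining 8 contribute 0. Total contributed: 22.
Uma keeps 11 and receives 6.3 × 22 × 4/36 = 15.40 from the guild treasury, for a payoff of 26.40.

26.40 gold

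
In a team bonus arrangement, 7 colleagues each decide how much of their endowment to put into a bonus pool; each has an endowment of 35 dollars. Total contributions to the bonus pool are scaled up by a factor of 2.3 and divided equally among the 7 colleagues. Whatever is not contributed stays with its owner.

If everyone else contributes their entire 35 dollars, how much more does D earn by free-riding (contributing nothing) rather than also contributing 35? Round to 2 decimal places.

23.50 dollars

Switching from a contribution of 35 to 0 lets D keep an extra 35 dollars, but lowers the bonus pool by 35, which costs D their own share of that drop: 2.3/7 × 35 = 11.50.
Net gain = 35 − 11.50 = 23.50. The private return per contributed unit (0.3286) is below 1, so free-riding is indeed the best response regardless of what the others do.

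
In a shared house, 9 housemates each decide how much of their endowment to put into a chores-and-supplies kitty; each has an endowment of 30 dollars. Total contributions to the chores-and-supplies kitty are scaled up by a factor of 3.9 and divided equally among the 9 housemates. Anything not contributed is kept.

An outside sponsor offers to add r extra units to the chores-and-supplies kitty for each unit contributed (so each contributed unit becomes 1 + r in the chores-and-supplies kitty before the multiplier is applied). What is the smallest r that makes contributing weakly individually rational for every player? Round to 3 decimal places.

1.308

With matching at rate r, one contributed unit becomes (1 + r) in the chores-and-supplies kitty and returns 3.9 × (1 + r) / 9 to the contributor.
Setting this equal to 1: 1 + r = 9/3.9 = 2.3077.
So the minimum matching rate is r = 2.3077 − 1 = 1.308.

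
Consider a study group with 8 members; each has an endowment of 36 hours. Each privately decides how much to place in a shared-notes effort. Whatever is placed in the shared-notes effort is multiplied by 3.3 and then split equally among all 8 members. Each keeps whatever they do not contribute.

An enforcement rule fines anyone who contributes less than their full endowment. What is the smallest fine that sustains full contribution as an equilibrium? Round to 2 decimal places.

21.15 hours

Given the others contribute fully, the best deviation is to contribute 0 (any partial contribution still incurs the fine and gives up units whose private return 0.4125 is below 1).
Deviating from 36 to 0 saves 36 hours but forfeits the deviator's share of the drop in the shared-notes effort: 3.3/8 × 36 = 14.85.
So the deviation gain is 36 − 14.85 = 21.15, and the fine must be at least 21.15 hours to wipe it out.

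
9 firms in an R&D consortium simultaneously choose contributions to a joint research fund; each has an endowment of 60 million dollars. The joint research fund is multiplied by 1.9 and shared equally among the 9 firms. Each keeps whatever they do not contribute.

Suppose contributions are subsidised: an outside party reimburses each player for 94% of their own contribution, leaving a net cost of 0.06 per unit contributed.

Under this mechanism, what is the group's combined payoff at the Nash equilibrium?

The effective private return per unit is now (1.9/9) / 0.06 = 3.5185 > 1, so every player's dominant strategy flips to full contribution.
At the Nash equilibrium everyone contributes 60. Group total payoff = 9 × (60 × 0.94 + 1.9 × 60) = 1533.60.

1533.60 million dollars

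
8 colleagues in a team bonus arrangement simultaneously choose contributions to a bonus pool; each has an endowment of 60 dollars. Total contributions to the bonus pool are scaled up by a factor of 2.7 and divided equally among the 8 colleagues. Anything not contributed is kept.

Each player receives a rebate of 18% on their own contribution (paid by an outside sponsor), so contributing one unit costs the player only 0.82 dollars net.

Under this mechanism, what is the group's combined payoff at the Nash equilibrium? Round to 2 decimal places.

The effective private return is (2.7/8) / 0.82 = 0.4116, which is still under 1, so the mechanism doesn't change anyone's dominant strategy: zero contribution.
At the Nash equilibrium no one contributes; group total payoff = 8 × 60 = 480.

480.00 dollars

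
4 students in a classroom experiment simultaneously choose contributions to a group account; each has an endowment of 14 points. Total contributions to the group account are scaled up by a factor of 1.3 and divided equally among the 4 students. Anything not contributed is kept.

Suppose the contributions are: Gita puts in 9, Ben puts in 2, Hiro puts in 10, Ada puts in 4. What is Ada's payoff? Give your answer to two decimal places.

18.13 points

Total contributed: 9 + 2 + 10 + 4 = 25.
Each receives 1.3 × 25 / 4 = 8.13 from the group account.
Ada keeps 14 − 4 = 10, so Ada's payoff is 10 + 8.13 = 18.13.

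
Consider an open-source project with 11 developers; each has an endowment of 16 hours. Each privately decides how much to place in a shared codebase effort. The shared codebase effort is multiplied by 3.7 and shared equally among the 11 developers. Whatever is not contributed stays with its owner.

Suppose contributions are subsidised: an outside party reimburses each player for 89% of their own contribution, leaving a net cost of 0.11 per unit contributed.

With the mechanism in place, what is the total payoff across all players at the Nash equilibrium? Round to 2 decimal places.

Under the mechanism each unit contributed yields (3.7/11) / 0.11 = 3.0579 back to its contributor per unit of net cost, which exceeds 1, making full contribution the dominant choice for everyone.
At the Nash equilibrium everyone contributes 16. Group total payoff = 11 × (16 × 0.89 + 3.7 × 16) = 807.84.

807.84 hours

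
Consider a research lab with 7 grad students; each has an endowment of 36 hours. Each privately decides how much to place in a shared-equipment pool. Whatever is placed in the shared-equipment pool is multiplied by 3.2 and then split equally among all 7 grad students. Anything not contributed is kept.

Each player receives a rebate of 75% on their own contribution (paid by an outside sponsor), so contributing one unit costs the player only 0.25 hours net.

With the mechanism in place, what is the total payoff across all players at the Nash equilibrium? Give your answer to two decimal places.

995.40 hours

The effective private return per unit is now (3.2/7) / 0.25 = 1.8286 > 1, so every player's dominant strategy flips to full contribution.
At the Nash equilibrium everyone contributes 36. Group total payoff = 7 × (36 × 0.75 + 3.2 × 36) = 995.40.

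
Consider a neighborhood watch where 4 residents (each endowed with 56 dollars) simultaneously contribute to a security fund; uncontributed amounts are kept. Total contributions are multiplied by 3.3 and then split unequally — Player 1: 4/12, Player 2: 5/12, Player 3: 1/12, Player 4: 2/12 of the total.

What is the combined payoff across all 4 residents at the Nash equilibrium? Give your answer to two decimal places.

481.60 dollars

A player with share s gets back 3.3·s per unit contributed, so full contribution is dominant for anyone with s > 1/3.3 = 0.3030 and zero contribution is dominant for anyone below.
The shares above 0.3030 belong to Player 1 and Player 2, contributing 56 each; the remaining 2 contribute 0. Total contributed: 112.
The security fund pays out 3.3 × 112 = 369.60 in total (split across the unequal shares, but the aggregate is all that matters for the group sum).
The 2 free-riders keep 56 each, adding 112. Group total = 112 + 369.60 = 481.60.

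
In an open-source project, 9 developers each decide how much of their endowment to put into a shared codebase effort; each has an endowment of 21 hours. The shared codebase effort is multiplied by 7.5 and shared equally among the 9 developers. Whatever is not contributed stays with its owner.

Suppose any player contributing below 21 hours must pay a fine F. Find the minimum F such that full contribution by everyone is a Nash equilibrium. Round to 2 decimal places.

3.50 hours

Given the others contribute fully, the best deviation is to contribute 0 (any partial contribution still incurs the fine and gives up units whose private return 0.8333 is below 1).
Deviating from 21 to 0 saves 21 hours but forfeits the deviator's share of the drop in the shared codebase effort: 7.5/9 × 21 = 17.50.
So the deviation gain is 21 − 17.50 = 3.50, and the fine must be at least 3.50 hours to wipe it out.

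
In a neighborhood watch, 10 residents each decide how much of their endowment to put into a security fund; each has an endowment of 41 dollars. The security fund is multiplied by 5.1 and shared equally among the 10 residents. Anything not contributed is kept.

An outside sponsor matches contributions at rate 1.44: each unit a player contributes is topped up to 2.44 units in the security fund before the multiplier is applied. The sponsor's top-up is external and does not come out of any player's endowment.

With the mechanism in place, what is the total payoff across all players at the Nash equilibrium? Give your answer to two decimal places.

The effective private return per unit is now 5.1 × 2.44 / 10 = 1.2444 > 1, so every player's dominant strategy flips to full contribution.
So the Nash equilibrium is full contribution by all 10; the group earns 5.1 × 2.44 × 410 = 5102.04.

5102.04 dollars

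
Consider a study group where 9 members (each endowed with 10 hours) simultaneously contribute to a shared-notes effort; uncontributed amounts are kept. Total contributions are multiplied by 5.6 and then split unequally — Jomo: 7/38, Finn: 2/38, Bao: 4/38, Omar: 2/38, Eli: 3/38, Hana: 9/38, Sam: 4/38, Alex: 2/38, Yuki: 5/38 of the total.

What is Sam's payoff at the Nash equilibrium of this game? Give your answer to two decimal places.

21.79 hours

Each unit j contributes comes back to j as 5.6 × (j's share), so j prefers to contribute only if that share exceeds 1/5.6 = 0.1786; otherwise keeping the unit dominates.
Jomo and Hana clear that bar, contributing 10 each; the remaining 7 contribute 0. Total contributed: 20.
Sam keeps 10 and receives 5.6 × 20 × 4/38 = 11.79 from the shared-notes effort, for a payoff of 21.79.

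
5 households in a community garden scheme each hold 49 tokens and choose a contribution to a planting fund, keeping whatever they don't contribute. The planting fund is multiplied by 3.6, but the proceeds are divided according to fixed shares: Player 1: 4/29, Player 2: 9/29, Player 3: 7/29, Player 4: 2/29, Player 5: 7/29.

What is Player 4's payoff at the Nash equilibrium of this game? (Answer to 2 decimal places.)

61.17 tokens

For player j, contributing a unit is worthwhile iff 3.6 × (j's share) ≥ 1, i.e. iff j's share is at least 0.2778.
Only Player 2 (9/29) clears that bar, contributing 49; the remaining 4 contribute 0. Total contributed: 49.
Player 4 keeps 49 and receives 3.6 × 49 × 2/29 = 12.17 from the planting fund, for a payoff of 61.17.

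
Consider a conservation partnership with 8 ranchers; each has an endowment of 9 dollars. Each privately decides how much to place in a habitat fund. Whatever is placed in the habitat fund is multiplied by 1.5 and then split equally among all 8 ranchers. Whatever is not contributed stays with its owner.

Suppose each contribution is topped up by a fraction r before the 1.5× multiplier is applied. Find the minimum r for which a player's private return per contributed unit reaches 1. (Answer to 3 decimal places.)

With matching at rate r, one contributed unit becomes (1 + r) in the habitat fund and returns 1.5 × (1 + r) / 8 to the contributor.
Setting this equal to 1: 1 + r = 8/1.5 = 5.3333.
So the minimum matching rate is r = 5.3333 − 1 = 4.333.

4.333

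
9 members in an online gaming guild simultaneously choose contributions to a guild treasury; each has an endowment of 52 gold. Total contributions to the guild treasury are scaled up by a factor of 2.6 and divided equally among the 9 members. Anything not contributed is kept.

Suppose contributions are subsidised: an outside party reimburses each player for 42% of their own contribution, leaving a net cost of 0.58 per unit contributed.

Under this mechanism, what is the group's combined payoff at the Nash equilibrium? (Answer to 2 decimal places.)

With the mechanism, a contributed unit returns (2.6/9) / 0.58 = 0.4981 per unit of net cost — still below 1 — so contributing 0 remains dominant for every player.
At the Nash equilibrium no one contributes; group total payoff = 9 × 52 = 468.

468.00 gold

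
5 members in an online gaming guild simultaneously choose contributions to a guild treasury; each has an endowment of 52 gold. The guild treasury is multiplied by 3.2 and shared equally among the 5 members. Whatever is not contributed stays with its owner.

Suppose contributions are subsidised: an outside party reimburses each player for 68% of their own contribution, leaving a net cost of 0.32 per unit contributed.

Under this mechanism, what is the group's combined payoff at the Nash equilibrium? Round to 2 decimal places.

1008.80 gold

With the mechanism, a contributed unit returns (3.2/5) / 0.32 = 2.0000 per unit of net cost to the contributor — now above 1 — so contributing fully is weakly dominant for every player.
So the Nash equilibrium is full contribution by all 5; the group earns 5 × (52 × 0.68 + 3.2 × 52) = 1008.80.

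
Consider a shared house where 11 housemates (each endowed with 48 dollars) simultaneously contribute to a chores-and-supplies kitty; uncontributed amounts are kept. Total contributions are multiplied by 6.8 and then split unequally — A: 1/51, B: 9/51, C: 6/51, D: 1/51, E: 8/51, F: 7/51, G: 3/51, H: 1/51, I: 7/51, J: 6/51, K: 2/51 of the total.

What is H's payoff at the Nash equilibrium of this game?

Each unit j contributes comes back to j as 6.8 × (j's share), so j prefers to contribute only if that share exceeds 1/6.8 = 0.1471; otherwise keeping the unit dominates.
B and E are above the threshold, contributing 48 each; the remaining 9 contribute 0. Total contributed: 96.
H keeps 48 and receives 6.8 × 96 × 1/51 = 12.80 from the chores-and-supplies kitty, for a payoff of 60.80.

60.80 dollars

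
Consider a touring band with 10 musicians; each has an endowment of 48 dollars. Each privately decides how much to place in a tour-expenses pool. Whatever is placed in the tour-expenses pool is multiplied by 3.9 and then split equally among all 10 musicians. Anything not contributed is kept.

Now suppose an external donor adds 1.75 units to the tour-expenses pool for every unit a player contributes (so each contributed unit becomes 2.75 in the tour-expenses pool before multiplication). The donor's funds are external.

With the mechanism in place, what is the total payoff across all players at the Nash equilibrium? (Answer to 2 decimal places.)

5148.00 dollars

Under the mechanism each unit contributed yields 3.9 × 2.75 / 10 = 1.0725 back to its contributor per unit of net cost, which exceeds 1, making full contribution the dominant choice for everyone.
So the Nash equilibrium is full contribution by all 10; the group earns 3.9 × 2.75 × 480 = 5148.00.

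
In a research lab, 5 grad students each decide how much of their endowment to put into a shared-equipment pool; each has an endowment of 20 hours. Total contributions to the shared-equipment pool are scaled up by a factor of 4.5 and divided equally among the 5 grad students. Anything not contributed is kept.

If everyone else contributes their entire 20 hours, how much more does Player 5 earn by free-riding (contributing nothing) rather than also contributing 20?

2.00 hours

Switching from a contribution of 20 to 0 lets Player 5 keep an extra 20 hours, but lowers the shared-equipment pool by 20, which costs Player 5 their own share of that drop: 4.5/5 × 20 = 18.00.
Net gain = 20 − 18.00 = 2.00. The private return per contributed unit (0.9000) is below 1, so free-riding is indeed the best response regardless of what the others do.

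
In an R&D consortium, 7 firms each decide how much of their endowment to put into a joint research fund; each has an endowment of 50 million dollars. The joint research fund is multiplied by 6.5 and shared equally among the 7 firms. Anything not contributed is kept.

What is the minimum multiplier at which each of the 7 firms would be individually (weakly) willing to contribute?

7

A contributed unit returns (multiplier)/7 to its contributor.
This reaches 1 exactly when the multiplier is 7.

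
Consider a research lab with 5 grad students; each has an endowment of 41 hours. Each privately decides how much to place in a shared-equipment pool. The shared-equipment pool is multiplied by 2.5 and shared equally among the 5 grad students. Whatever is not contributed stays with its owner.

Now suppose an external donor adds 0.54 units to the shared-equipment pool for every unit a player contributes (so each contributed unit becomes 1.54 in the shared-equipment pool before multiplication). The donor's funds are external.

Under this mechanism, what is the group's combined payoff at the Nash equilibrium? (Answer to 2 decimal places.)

The effective private return is 2.5 × 1.54 / 5 = 0.7700, which is still under 1, so the mechanism doesn't change anyone's dominant strategy: zero contribution.
At the Nash equilibrium no one contributes; group total payoff = 5 × 41 = 205.

205.00 hours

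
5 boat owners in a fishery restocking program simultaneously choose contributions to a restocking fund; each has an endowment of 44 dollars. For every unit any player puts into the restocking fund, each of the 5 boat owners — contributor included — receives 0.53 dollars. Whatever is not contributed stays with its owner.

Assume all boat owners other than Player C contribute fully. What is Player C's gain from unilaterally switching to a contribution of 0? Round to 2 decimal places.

20.68 dollars

Switching from a contribution of 44 to 0 lets Player C keep an extra 44 dollars, but lowers the restocking fund by 44, which costs Player C their own share of that drop: 0.53 × 44 = 23.32.
Net gain = 44 − 23.32 = 20.68. The private return per contributed unit (0.53) is below 1, so free-riding is indeed the best response regardless of what the others do.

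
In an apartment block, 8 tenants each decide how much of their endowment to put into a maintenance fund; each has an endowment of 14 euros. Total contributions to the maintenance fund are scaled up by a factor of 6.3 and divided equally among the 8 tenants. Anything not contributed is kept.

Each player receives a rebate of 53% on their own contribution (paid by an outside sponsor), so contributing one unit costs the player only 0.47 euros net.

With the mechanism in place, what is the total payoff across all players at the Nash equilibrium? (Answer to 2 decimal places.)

The effective private return per unit is now (6.3/8) / 0.47 = 1.6755 > 1, so every player's dominant strategy flips to full contribution.
At the Nash equilibrium everyone contributes 14. Group total payoff = 8 × (14 × 0.53 + 6.3 × 14) = 764.96.

764.96 euros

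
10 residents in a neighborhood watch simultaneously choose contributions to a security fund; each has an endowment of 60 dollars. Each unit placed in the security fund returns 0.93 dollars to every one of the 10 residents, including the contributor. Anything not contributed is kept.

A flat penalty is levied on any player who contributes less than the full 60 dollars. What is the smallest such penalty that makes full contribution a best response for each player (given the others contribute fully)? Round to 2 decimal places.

Given the others contribute fully, the best deviation is to contribute 0 (any partial contribution still incurs the fine and gives up units whose private return 0.93 is below 1).
Deviating from 60 to 0 saves 60 dollars but forfeits the deviator's share of the drop in the security fund: 0.93 × 60 = 55.80.
So the deviation gain is 60 − 55.80 = 4.20, and the fine must be at least 4.20 dollars to wipe it out.

4.20 dollars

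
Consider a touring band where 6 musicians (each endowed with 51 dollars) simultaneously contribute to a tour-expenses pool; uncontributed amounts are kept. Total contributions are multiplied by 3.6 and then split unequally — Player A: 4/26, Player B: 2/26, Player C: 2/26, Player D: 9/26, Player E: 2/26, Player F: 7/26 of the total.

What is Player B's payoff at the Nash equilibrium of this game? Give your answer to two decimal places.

65.12 dollars

For player j, contributing a unit is worthwhile iff 3.6 × (j's share) ≥ 1, i.e. iff j's share is at least 0.2778.
The only share above 0.2778 is Player D's 9/26, contributing 51; the remaining 5 contribute 0. Total contributed: 51.
Player B keeps 51 and receives 3.6 × 51 × 2/26 = 14.12 from the tour-expenses pool, for a payoff of 65.12.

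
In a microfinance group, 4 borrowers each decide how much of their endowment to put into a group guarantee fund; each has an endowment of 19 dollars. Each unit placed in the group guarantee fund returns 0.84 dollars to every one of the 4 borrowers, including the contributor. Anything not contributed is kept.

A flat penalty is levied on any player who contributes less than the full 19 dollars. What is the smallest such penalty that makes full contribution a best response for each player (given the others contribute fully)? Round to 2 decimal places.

3.04 dollars

Given the others contribute fully, the best deviation is to contribute 0 (any partial contribution still incurs the fine and gives up units whose private return 0.84 is below 1).
Deviating from 19 to 0 saves 19 dollars but forfeits the deviator's share of the drop in the group guarantee fund: 0.84 × 19 = 15.96.
So the deviation gain is 19 − 15.96 = 3.04, and the fine must be at least 3.04 dollars to wipe it out.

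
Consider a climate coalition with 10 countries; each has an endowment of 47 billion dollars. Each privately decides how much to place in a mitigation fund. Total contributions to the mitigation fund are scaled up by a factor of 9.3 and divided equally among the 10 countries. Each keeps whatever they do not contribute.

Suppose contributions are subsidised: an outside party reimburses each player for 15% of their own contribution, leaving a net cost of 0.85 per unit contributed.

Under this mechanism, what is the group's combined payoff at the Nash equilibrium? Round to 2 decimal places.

With the mechanism, a contributed unit returns (9.3/10) / 0.85 = 1.0941 per unit of net cost to the contributor — now above 1 — so contributing fully is weakly dominant for every player.
At the Nash equilibrium everyone contributes 47. Group total payoff = 10 × (47 × 0.15 + 9.3 × 47) = 4441.50.

4441.50 billion dollars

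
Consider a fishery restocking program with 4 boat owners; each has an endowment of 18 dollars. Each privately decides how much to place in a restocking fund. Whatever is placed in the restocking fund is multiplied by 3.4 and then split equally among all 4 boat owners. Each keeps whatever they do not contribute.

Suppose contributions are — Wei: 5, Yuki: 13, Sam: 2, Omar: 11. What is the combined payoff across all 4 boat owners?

146.40 dollars

Total contributed: 5 + 13 + 2 + 11 = 31; total kept: 4 × 18 − 31 = 41.
The restocking fund pays out 3.4 × 31 = 105.40 in aggregate.
Group total = 41 + 105.40 = 146.40.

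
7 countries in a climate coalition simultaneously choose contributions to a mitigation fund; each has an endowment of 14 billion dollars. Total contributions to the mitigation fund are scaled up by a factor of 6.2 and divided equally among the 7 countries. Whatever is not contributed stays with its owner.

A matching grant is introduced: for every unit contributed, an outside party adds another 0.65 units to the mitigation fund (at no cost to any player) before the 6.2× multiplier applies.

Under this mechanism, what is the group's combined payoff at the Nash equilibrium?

The effective private return per unit is now 6.2 × 1.65 / 7 = 1.4614 > 1, so every player's dominant strategy flips to full contribution.
At the Nash equilibrium everyone contributes 14. Group total payoff = 6.2 × 1.65 × 98 = 1002.54.

1002.54 billion dollars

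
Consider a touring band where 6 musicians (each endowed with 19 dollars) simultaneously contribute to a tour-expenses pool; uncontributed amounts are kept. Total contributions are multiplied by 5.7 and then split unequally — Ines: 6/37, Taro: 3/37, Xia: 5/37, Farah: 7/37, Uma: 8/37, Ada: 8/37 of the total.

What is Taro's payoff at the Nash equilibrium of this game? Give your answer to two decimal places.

45.34 dollars

For player j, contributing a unit is worthwhile iff 5.7 × (j's share) ≥ 1, i.e. iff j's share is at least 0.1754.
The shares above 0.1754 belong to Farah, Uma and Ada, contributing 19 each; the remaining 3 contribute 0. Total contributed: 57.
Taro keeps 19 and receives 5.7 × 57 × 3/37 = 26.34 from the tour-expenses pool, for a payoff of 45.34.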